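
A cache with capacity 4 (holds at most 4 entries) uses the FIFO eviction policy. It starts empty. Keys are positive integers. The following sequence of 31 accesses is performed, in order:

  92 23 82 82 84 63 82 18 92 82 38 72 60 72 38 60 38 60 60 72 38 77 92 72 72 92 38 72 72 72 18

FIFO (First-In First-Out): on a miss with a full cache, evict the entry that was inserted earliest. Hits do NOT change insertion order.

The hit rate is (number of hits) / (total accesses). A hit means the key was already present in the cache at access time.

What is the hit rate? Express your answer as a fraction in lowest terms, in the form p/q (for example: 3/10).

Answer: 15/31

Derivation:
FIFO simulation (capacity=4):
  1. access 92: MISS. Cache (old->new): [92]
  2. access 23: MISS. Cache (old->new): [92 23]
  3. access 82: MISS. Cache (old->new): [92 23 82]
  4. access 82: HIT. Cache (old->new): [92 23 82]
  5. access 84: MISS. Cache (old->new): [92 23 82 84]
  6. access 63: MISS, evict 92. Cache (old->new): [23 82 84 63]
  7. access 82: HIT. Cache (old->new): [23 82 84 63]
  8. access 18: MISS, evict 23. Cache (old->new): [82 84 63 18]
  9. access 92: MISS, evict 82. Cache (old->new): [84 63 18 92]
  10. access 82: MISS, evict 84. Cache (old->new): [63 18 92 82]
  11. access 38: MISS, evict 63. Cache (old->new): [18 92 82 38]
  12. access 72: MISS, evict 18. Cache (old->new): [92 82 38 72]
  13. access 60: MISS, evict 92. Cache (old->new): [82 38 72 60]
  14. access 72: HIT. Cache (old->new): [82 38 72 60]
  15. access 38: HIT. Cache (old->new): [82 38 72 60]
  16. access 60: HIT. Cache (old->new): [82 38 72 60]
  17. access 38: HIT. Cache (old->new): [82 38 72 60]
  18. access 60: HIT. Cache (old->new): [82 38 72 60]
  19. access 60: HIT. Cache (old->new): [82 38 72 60]
  20. access 72: HIT. Cache (old->new): [82 38 72 60]
  21. access 38: HIT. Cache (old->new): [82 38 72 60]
  22. access 77: MISS, evict 82. Cache (old->new): [38 72 60 77]
  23. access 92: MISS, evict 38. Cache (old->new): [72 60 77 92]
  24. access 72: HIT. Cache (old->new): [72 60 77 92]
  25. access 72: HIT. Cache (old->new): [72 60 77 92]
  26. access 92: HIT. Cache (old->new): [72 60 77 92]
  27. access 38: MISS, evict 72. Cache (old->new): [60 77 92 38]
  28. access 72: MISS, evict 60. Cache (old->new): [77 92 38 72]
  29. access 72: HIT. Cache (old->new): [77 92 38 72]
  30. access 72: HIT. Cache (old->new): [77 92 38 72]
  31. access 18: MISS, evict 77. Cache (old->new): [92 38 72 18]
Total: 15 hits, 16 misses, 12 evictions

Hit rate = 15/31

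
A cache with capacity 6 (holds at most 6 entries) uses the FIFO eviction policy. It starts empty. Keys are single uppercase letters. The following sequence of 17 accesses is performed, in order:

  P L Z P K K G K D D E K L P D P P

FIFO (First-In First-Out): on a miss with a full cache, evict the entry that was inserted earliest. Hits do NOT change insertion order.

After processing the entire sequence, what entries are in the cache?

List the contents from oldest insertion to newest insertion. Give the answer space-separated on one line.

FIFO simulation (capacity=6):
  1. access P: MISS. Cache (old->new): [P]
  2. access L: MISS. Cache (old->new): [P L]
  3. access Z: MISS. Cache (old->new): [P L Z]
  4. access P: HIT. Cache (old->new): [P L Z]
  5. access K: MISS. Cache (old->new): [P L Z K]
  6. access K: HIT. Cache (old->new): [P L Z K]
  7. access G: MISS. Cache (old->new): [P L Z K G]
  8. access K: HIT. Cache (old->new): [P L Z K G]
  9. access D: MISS. Cache (old->new): [P L Z K G D]
  10. access D: HIT. Cache (old->new): [P L Z K G D]
  11. access E: MISS, evict P. Cache (old->new): [L Z K G D E]
  12. access K: HIT. Cache (old->new): [L Z K G D E]
  13. access L: HIT. Cache (old->new): [L Z K G D E]
  14. access P: MISS, evict L. Cache (old->new): [Z K G D E P]
  15. access D: HIT. Cache (old->new): [Z K G D E P]
  16. access P: HIT. Cache (old->new): [Z K G D E P]
  17. access P: HIT. Cache (old->new): [Z K G D E P]
Total: 9 hits, 8 misses, 2 evictions

Answer: Z K G D E P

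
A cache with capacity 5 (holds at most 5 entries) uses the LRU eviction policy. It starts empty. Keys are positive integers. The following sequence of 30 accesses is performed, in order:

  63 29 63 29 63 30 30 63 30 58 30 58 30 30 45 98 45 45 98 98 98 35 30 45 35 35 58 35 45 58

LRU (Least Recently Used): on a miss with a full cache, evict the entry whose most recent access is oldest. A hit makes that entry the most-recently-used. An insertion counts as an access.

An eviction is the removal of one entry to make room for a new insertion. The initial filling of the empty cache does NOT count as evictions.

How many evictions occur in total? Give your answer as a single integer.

Answer: 2

Derivation:
LRU simulation (capacity=5):
  1. access 63: MISS. Cache (LRU->MRU): [63]
  2. access 29: MISS. Cache (LRU->MRU): [63 29]
  3. access 63: HIT. Cache (LRU->MRU): [29 63]
  4. access 29: HIT. Cache (LRU->MRU): [63 29]
  5. access 63: HIT. Cache (LRU->MRU): [29 63]
  6. access 30: MISS. Cache (LRU->MRU): [29 63 30]
  7. access 30: HIT. Cache (LRU->MRU): [29 63 30]
  8. access 63: HIT. Cache (LRU->MRU): [29 30 63]
  9. access 30: HIT. Cache (LRU->MRU): [29 63 30]
  10. access 58: MISS. Cache (LRU->MRU): [29 63 30 58]
  11. access 30: HIT. Cache (LRU->MRU): [29 63 58 30]
  12. access 58: HIT. Cache (LRU->MRU): [29 63 30 58]
  13. access 30: HIT. Cache (LRU->MRU): [29 63 58 30]
  14. access 30: HIT. Cache (LRU->MRU): [29 63 58 30]
  15. access 45: MISS. Cache (LRU->MRU): [29 63 58 30 45]
  16. access 98: MISS, evict 29. Cache (LRU->MRU): [63 58 30 45 98]
  17. access 45: HIT. Cache (LRU->MRU): [63 58 30 98 45]
  18. access 45: HIT. Cache (LRU->MRU): [63 58 30 98 45]
  19. access 98: HIT. Cache (LRU->MRU): [63 58 30 45 98]
  20. access 98: HIT. Cache (LRU->MRU): [63 58 30 45 98]
  21. access 98: HIT. Cache (LRU->MRU): [63 58 30 45 98]
  22. access 35: MISS, evict 63. Cache (LRU->MRU): [58 30 45 98 35]
  23. access 30: HIT. Cache (LRU->MRU): [58 45 98 35 30]
  24. access 45: HIT. Cache (LRU->MRU): [58 98 35 30 45]
  25. access 35: HIT. Cache (LRU->MRU): [58 98 30 45 35]
  26. access 35: HIT. Cache (LRU->MRU): [58 98 30 45 35]
  27. access 58: HIT. Cache (LRU->MRU): [98 30 45 35 58]
  28. access 35: HIT. Cache (LRU->MRU): [98 30 45 58 35]
  29. access 45: HIT. Cache (LRU->MRU): [98 30 58 35 45]
  30. access 58: HIT. Cache (LRU->MRU): [98 30 35 45 58]
Total: 23 hits, 7 misses, 2 evictions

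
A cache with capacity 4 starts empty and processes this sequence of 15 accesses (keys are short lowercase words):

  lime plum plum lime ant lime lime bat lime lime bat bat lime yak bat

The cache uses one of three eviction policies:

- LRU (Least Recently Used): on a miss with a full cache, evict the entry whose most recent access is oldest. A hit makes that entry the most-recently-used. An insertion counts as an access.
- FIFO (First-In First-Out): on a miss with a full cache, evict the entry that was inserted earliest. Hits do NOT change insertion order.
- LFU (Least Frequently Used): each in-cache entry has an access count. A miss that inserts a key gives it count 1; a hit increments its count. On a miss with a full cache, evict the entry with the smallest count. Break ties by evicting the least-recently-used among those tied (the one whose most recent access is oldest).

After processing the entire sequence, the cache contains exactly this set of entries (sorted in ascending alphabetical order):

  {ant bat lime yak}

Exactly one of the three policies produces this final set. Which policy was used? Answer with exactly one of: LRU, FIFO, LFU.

Simulating under each policy and comparing final sets:
  LRU: final set = {ant bat lime yak} -> MATCHES target
  FIFO: final set = {ant bat plum yak} -> differs
  LFU: final set = {bat lime plum yak} -> differs
Only LRU produces the target set.

Answer: LRU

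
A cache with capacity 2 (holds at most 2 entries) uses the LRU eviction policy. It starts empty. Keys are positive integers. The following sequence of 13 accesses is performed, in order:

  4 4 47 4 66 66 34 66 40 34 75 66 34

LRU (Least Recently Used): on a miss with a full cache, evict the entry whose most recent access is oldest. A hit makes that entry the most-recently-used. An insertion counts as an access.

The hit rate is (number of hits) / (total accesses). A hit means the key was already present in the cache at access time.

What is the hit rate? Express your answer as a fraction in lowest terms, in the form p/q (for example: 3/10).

Answer: 4/13

Derivation:
LRU simulation (capacity=2):
  1. access 4: MISS. Cache (LRU->MRU): [4]
  2. access 4: HIT. Cache (LRU->MRU): [4]
  3. access 47: MISS. Cache (LRU->MRU): [4 47]
  4. access 4: HIT. Cache (LRU->MRU): [47 4]
  5. access 66: MISS, evict 47. Cache (LRU->MRU): [4 66]
  6. access 66: HIT. Cache (LRU->MRU): [4 66]
  7. access 34: MISS, evict 4. Cache (LRU->MRU): [66 34]
  8. access 66: HIT. Cache (LRU->MRU): [34 66]
  9. access 40: MISS, evict 34. Cache (LRU->MRU): [66 40]
  10. access 34: MISS, evict 66. Cache (LRU->MRU): [40 34]
  11. access 75: MISS, evict 40. Cache (LRU->MRU): [34 75]
  12. access 66: MISS, evict 34. Cache (LRU->MRU): [75 66]
  13. access 34: MISS, evict 75. Cache (LRU->MRU): [66 34]
Total: 4 hits, 9 misses, 7 evictions

Hit rate = 4/13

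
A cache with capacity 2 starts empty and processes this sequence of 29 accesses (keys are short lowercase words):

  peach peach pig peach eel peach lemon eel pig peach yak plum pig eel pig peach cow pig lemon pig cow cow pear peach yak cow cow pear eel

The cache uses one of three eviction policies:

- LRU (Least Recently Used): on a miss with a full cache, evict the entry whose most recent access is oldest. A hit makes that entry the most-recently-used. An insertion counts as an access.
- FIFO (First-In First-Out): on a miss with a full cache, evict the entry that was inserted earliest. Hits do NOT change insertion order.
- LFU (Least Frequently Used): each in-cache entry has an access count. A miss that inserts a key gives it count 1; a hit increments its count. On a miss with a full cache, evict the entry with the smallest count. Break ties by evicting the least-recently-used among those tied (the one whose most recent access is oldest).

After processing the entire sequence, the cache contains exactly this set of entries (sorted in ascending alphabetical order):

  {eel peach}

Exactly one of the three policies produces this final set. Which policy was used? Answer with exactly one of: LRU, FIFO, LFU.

Answer: LFU

Derivation:
Simulating under each policy and comparing final sets:
  LRU: final set = {eel pear} -> differs
  FIFO: final set = {eel pear} -> differs
  LFU: final set = {eel peach} -> MATCHES target
Only LFU produces the target set.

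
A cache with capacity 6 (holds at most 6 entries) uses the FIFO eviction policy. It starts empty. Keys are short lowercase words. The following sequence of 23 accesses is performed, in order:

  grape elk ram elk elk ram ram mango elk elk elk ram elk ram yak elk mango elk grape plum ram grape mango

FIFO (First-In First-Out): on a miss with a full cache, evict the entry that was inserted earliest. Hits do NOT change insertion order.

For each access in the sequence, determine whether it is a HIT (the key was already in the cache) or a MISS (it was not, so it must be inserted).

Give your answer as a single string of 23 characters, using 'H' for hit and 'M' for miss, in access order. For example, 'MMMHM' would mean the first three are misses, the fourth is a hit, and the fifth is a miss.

FIFO simulation (capacity=6):
  1. access grape: MISS. Cache (old->new): [grape]
  2. access elk: MISS. Cache (old->new): [grape elk]
  3. access ram: MISS. Cache (old->new): [grape elk ram]
  4. access elk: HIT. Cache (old->new): [grape elk ram]
  5. access elk: HIT. Cache (old->new): [grape elk ram]
  6. access ram: HIT. Cache (old->new): [grape elk ram]
  7. access ram: HIT. Cache (old->new): [grape elk ram]
  8. access mango: MISS. Cache (old->new): [grape elk ram mango]
  9. access elk: HIT. Cache (old->new): [grape elk ram mango]
  10. access elk: HIT. Cache (old->new): [grape elk ram mango]
  11. access elk: HIT. Cache (old->new): [grape elk ram mango]
  12. access ram: HIT. Cache (old->new): [grape elk ram mango]
  13. access elk: HIT. Cache (old->new): [grape elk ram mango]
  14. access ram: HIT. Cache (old->new): [grape elk ram mango]
  15. access yak: MISS. Cache (old->new): [grape elk ram mango yak]
  16. access elk: HIT. Cache (old->new): [grape elk ram mango yak]
  17. access mango: HIT. Cache (old->new): [grape elk ram mango yak]
  18. access elk: HIT. Cache (old->new): [grape elk ram mango yak]
  19. access grape: HIT. Cache (old->new): [grape elk ram mango yak]
  20. access plum: MISS. Cache (old->new): [grape elk ram mango yak plum]
  21. access ram: HIT. Cache (old->new): [grape elk ram mango yak plum]
  22. access grape: HIT. Cache (old->new): [grape elk ram mango yak plum]
  23. access mango: HIT. Cache (old->new): [grape elk ram mango yak plum]
Total: 17 hits, 6 misses, 0 evictions

Answer: MMMHHHHMHHHHHHMHHHHMHHH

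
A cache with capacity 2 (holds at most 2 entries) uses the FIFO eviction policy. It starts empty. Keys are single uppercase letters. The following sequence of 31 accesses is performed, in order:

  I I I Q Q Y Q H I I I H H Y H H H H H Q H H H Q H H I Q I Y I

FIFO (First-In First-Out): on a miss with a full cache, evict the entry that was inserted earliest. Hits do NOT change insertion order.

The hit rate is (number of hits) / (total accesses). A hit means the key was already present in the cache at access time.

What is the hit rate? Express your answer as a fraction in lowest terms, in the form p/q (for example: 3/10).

FIFO simulation (capacity=2):
  1. access I: MISS. Cache (old->new): [I]
  2. access I: HIT. Cache (old->new): [I]
  3. access I: HIT. Cache (old->new): [I]
  4. access Q: MISS. Cache (old->new): [I Q]
  5. access Q: HIT. Cache (old->new): [I Q]
  6. access Y: MISS, evict I. Cache (old->new): [Q Y]
  7. access Q: HIT. Cache (old->new): [Q Y]
  8. access H: MISS, evict Q. Cache (old->new): [Y H]
  9. access I: MISS, evict Y. Cache (old->new): [H I]
  10. access I: HIT. Cache (old->new): [H I]
  11. access I: HIT. Cache (old->new): [H I]
  12. access H: HIT. Cache (old->new): [H I]
  13. access H: HIT. Cache (old->new): [H I]
  14. access Y: MISS, evict H. Cache (old->new): [I Y]
  15. access H: MISS, evict I. Cache (old->new): [Y H]
  16. access H: HIT. Cache (old->new): [Y H]
  17. access H: HIT. Cache (old->new): [Y H]
  18. access H: HIT. Cache (old->new): [Y H]
  19. access H: HIT. Cache (old->new): [Y H]
  20. access Q: MISS, evict Y. Cache (old->new): [H Q]
  21. access H: HIT. Cache (old->new): [H Q]
  22. access H: HIT. Cache (old->new): [H Q]
  23. access H: HIT. Cache (old->new): [H Q]
  24. access Q: HIT. Cache (old->new): [H Q]
  25. access H: HIT. Cache (old->new): [H Q]
  26. access H: HIT. Cache (old->new): [H Q]
  27. access I: MISS, evict H. Cache (old->new): [Q I]
  28. access Q: HIT. Cache (old->new): [Q I]
  29. access I: HIT. Cache (old->new): [Q I]
  30. access Y: MISS, evict Q. Cache (old->new): [I Y]
  31. access I: HIT. Cache (old->new): [I Y]
Total: 21 hits, 10 misses, 8 evictions

Hit rate = 21/31

Answer: 21/31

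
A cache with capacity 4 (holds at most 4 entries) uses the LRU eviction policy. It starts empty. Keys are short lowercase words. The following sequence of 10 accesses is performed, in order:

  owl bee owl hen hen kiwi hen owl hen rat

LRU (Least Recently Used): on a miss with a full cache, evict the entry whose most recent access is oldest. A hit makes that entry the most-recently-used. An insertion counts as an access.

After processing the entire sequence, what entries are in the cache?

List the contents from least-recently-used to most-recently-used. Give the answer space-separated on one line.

Answer: kiwi owl hen rat

Derivation:
LRU simulation (capacity=4):
  1. access owl: MISS. Cache (LRU->MRU): [owl]
  2. access bee: MISS. Cache (LRU->MRU): [owl bee]
  3. access owl: HIT. Cache (LRU->MRU): [bee owl]
  4. access hen: MISS. Cache (LRU->MRU): [bee owl hen]
  5. access hen: HIT. Cache (LRU->MRU): [bee owl hen]
  6. access kiwi: MISS. Cache (LRU->MRU): [bee owl hen kiwi]
  7. access hen: HIT. Cache (LRU->MRU): [bee owl kiwi hen]
  8. access owl: HIT. Cache (LRU->MRU): [bee kiwi hen owl]
  9. access hen: HIT. Cache (LRU->MRU): [bee kiwi owl hen]
  10. access rat: MISS, evict bee. Cache (LRU->MRU): [kiwi owl hen rat]
Total: 5 hits, 5 misses, 1 evictions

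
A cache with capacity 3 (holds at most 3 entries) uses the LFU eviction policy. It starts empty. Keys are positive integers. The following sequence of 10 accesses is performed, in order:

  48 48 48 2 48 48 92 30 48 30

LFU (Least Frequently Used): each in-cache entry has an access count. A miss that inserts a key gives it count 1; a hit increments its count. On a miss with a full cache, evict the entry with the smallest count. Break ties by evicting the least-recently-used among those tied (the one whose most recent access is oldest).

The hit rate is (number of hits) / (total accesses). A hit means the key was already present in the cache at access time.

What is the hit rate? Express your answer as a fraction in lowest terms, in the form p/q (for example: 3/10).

LFU simulation (capacity=3):
  1. access 48: MISS. Cache: [48(c=1)]
  2. access 48: HIT, count now 2. Cache: [48(c=2)]
  3. access 48: HIT, count now 3. Cache: [48(c=3)]
  4. access 2: MISS. Cache: [2(c=1) 48(c=3)]
  5. access 48: HIT, count now 4. Cache: [2(c=1) 48(c=4)]
  6. access 48: HIT, count now 5. Cache: [2(c=1) 48(c=5)]
  7. access 92: MISS. Cache: [2(c=1) 92(c=1) 48(c=5)]
  8. access 30: MISS, evict 2(c=1). Cache: [92(c=1) 30(c=1) 48(c=5)]
  9. access 48: HIT, count now 6. Cache: [92(c=1) 30(c=1) 48(c=6)]
  10. access 30: HIT, count now 2. Cache: [92(c=1) 30(c=2) 48(c=6)]
Total: 6 hits, 4 misses, 1 evictions

Hit rate = 6/10 = 3/5

Answer: 3/5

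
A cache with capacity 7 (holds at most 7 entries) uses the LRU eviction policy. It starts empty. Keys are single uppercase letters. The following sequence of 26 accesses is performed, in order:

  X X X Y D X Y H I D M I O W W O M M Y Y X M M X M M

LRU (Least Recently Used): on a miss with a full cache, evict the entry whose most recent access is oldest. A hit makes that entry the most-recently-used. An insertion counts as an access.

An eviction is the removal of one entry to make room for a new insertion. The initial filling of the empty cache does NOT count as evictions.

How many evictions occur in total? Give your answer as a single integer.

LRU simulation (capacity=7):
  1. access X: MISS. Cache (LRU->MRU): [X]
  2. access X: HIT. Cache (LRU->MRU): [X]
  3. access X: HIT. Cache (LRU->MRU): [X]
  4. access Y: MISS. Cache (LRU->MRU): [X Y]
  5. access D: MISS. Cache (LRU->MRU): [X Y D]
  6. access X: HIT. Cache (LRU->MRU): [Y D X]
  7. access Y: HIT. Cache (LRU->MRU): [D X Y]
  8. access H: MISS. Cache (LRU->MRU): [D X Y H]
  9. access I: MISS. Cache (LRU->MRU): [D X Y H I]
  10. access D: HIT. Cache (LRU->MRU): [X Y H I D]
  11. access M: MISS. Cache (LRU->MRU): [X Y H I D M]
  12. access I: HIT. Cache (LRU->MRU): [X Y H D M I]
  13. access O: MISS. Cache (LRU->MRU): [X Y H D M I O]
  14. access W: MISS, evict X. Cache (LRU->MRU): [Y H D M I O W]
  15. access W: HIT. Cache (LRU->MRU): [Y H D M I O W]
  16. access O: HIT. Cache (LRU->MRU): [Y H D M I W O]
  17. access M: HIT. Cache (LRU->MRU): [Y H D I W O M]
  18. access M: HIT. Cache (LRU->MRU): [Y H D I W O M]
  19. access Y: HIT. Cache (LRU->MRU): [H D I W O M Y]
  20. access Y: HIT. Cache (LRU->MRU): [H D I W O M Y]
  21. access X: MISS, evict H. Cache (LRU->MRU): [D I W O M Y X]
  22. access M: HIT. Cache (LRU->MRU): [D I W O Y X M]
  23. access M: HIT. Cache (LRU->MRU): [D I W O Y X M]
  24. access X: HIT. Cache (LRU->MRU): [D I W O Y M X]
  25. access M: HIT. Cache (LRU->MRU): [D I W O Y X M]
  26. access M: HIT. Cache (LRU->MRU): [D I W O Y X M]
Total: 17 hits, 9 misses, 2 evictions

Answer: 2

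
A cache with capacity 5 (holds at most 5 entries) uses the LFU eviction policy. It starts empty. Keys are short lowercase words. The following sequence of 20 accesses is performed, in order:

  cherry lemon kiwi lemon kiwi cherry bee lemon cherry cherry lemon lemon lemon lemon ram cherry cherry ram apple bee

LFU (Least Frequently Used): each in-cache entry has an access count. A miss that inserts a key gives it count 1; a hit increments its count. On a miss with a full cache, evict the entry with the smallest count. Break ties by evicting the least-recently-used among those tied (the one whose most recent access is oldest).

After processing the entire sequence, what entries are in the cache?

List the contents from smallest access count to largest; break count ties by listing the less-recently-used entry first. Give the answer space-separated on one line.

Answer: bee kiwi ram cherry lemon

Derivation:
LFU simulation (capacity=5):
  1. access cherry: MISS. Cache: [cherry(c=1)]
  2. access lemon: MISS. Cache: [cherry(c=1) lemon(c=1)]
  3. access kiwi: MISS. Cache: [cherry(c=1) lemon(c=1) kiwi(c=1)]
  4. access lemon: HIT, count now 2. Cache: [cherry(c=1) kiwi(c=1) lemon(c=2)]
  5. access kiwi: HIT, count now 2. Cache: [cherry(c=1) lemon(c=2) kiwi(c=2)]
  6. access cherry: HIT, count now 2. Cache: [lemon(c=2) kiwi(c=2) cherry(c=2)]
  7. access bee: MISS. Cache: [bee(c=1) lemon(c=2) kiwi(c=2) cherry(c=2)]
  8. access lemon: HIT, count now 3. Cache: [bee(c=1) kiwi(c=2) cherry(c=2) lemon(c=3)]
  9. access cherry: HIT, count now 3. Cache: [bee(c=1) kiwi(c=2) lemon(c=3) cherry(c=3)]
  10. access cherry: HIT, count now 4. Cache: [bee(c=1) kiwi(c=2) lemon(c=3) cherry(c=4)]
  11. access lemon: HIT, count now 4. Cache: [bee(c=1) kiwi(c=2) cherry(c=4) lemon(c=4)]
  12. access lemon: HIT, count now 5. Cache: [bee(c=1) kiwi(c=2) cherry(c=4) lemon(c=5)]
  13. access lemon: HIT, count now 6. Cache: [bee(c=1) kiwi(c=2) cherry(c=4) lemon(c=6)]
  14. access lemon: HIT, count now 7. Cache: [bee(c=1) kiwi(c=2) cherry(c=4) lemon(c=7)]
  15. access ram: MISS. Cache: [bee(c=1) ram(c=1) kiwi(c=2) cherry(c=4) lemon(c=7)]
  16. access cherry: HIT, count now 5. Cache: [bee(c=1) ram(c=1) kiwi(c=2) cherry(c=5) lemon(c=7)]
  17. access cherry: HIT, count now 6. Cache: [bee(c=1) ram(c=1) kiwi(c=2) cherry(c=6) lemon(c=7)]
  18. access ram: HIT, count now 2. Cache: [bee(c=1) kiwi(c=2) ram(c=2) cherry(c=6) lemon(c=7)]
  19. access apple: MISS, evict bee(c=1). Cache: [apple(c=1) kiwi(c=2) ram(c=2) cherry(c=6) lemon(c=7)]
  20. access bee: MISS, evict apple(c=1). Cache: [bee(c=1) kiwi(c=2) ram(c=2) cherry(c=6) lemon(c=7)]
Total: 13 hits, 7 misses, 2 evictions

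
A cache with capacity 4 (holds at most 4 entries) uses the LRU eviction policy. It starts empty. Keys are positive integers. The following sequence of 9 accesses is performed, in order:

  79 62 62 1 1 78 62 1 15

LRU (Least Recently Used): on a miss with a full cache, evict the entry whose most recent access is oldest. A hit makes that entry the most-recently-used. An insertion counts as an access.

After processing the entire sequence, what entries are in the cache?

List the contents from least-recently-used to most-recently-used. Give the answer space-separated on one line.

Answer: 78 62 1 15

Derivation:
LRU simulation (capacity=4):
  1. access 79: MISS. Cache (LRU->MRU): [79]
  2. access 62: MISS. Cache (LRU->MRU): [79 62]
  3. access 62: HIT. Cache (LRU->MRU): [79 62]
  4. access 1: MISS. Cache (LRU->MRU): [79 62 1]
  5. access 1: HIT. Cache (LRU->MRU): [79 62 1]
  6. access 78: MISS. Cache (LRU->MRU): [79 62 1 78]
  7. access 62: HIT. Cache (LRU->MRU): [79 1 78 62]
  8. access 1: HIT. Cache (LRU->MRU): [79 78 62 1]
  9. access 15: MISS, evict 79. Cache (LRU->MRU): [78 62 1 15]
Total: 4 hits, 5 misses, 1 evictions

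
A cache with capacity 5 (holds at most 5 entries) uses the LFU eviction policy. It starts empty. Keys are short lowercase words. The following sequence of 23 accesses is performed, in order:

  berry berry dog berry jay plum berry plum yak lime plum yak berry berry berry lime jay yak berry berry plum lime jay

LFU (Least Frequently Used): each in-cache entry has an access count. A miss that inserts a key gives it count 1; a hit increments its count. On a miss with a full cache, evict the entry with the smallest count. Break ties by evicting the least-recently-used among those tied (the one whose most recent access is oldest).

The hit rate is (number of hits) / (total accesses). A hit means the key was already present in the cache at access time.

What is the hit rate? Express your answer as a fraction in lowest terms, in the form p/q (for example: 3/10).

Answer: 17/23

Derivation:
LFU simulation (capacity=5):
  1. access berry: MISS. Cache: [berry(c=1)]
  2. access berry: HIT, count now 2. Cache: [berry(c=2)]
  3. access dog: MISS. Cache: [dog(c=1) berry(c=2)]
  4. access berry: HIT, count now 3. Cache: [dog(c=1) berry(c=3)]
  5. access jay: MISS. Cache: [dog(c=1) jay(c=1) berry(c=3)]
  6. access plum: MISS. Cache: [dog(c=1) jay(c=1) plum(c=1) berry(c=3)]
  7. access berry: HIT, count now 4. Cache: [dog(c=1) jay(c=1) plum(c=1) berry(c=4)]
  8. access plum: HIT, count now 2. Cache: [dog(c=1) jay(c=1) plum(c=2) berry(c=4)]
  9. access yak: MISS. Cache: [dog(c=1) jay(c=1) yak(c=1) plum(c=2) berry(c=4)]
  10. access lime: MISS, evict dog(c=1). Cache: [jay(c=1) yak(c=1) lime(c=1) plum(c=2) berry(c=4)]
  11. access plum: HIT, count now 3. Cache: [jay(c=1) yak(c=1) lime(c=1) plum(c=3) berry(c=4)]
  12. access yak: HIT, count now 2. Cache: [jay(c=1) lime(c=1) yak(c=2) plum(c=3) berry(c=4)]
  13. access berry: HIT, count now 5. Cache: [jay(c=1) lime(c=1) yak(c=2) plum(c=3) berry(c=5)]
  14. access berry: HIT, count now 6. Cache: [jay(c=1) lime(c=1) yak(c=2) plum(c=3) berry(c=6)]
  15. access berry: HIT, count now 7. Cache: [jay(c=1) lime(c=1) yak(c=2) plum(c=3) berry(c=7)]
  16. access lime: HIT, count now 2. Cache: [jay(c=1) yak(c=2) lime(c=2) plum(c=3) berry(c=7)]
  17. access jay: HIT, count now 2. Cache: [yak(c=2) lime(c=2) jay(c=2) plum(c=3) berry(c=7)]
  18. access yak: HIT, count now 3. Cache: [lime(c=2) jay(c=2) plum(c=3) yak(c=3) berry(c=7)]
  19. access berry: HIT, count now 8. Cache: [lime(c=2) jay(c=2) plum(c=3) yak(c=3) berry(c=8)]
  20. access berry: HIT, count now 9. Cache: [lime(c=2) jay(c=2) plum(c=3) yak(c=3) berry(c=9)]
  21. access plum: HIT, count now 4. Cache: [lime(c=2) jay(c=2) yak(c=3) plum(c=4) berry(c=9)]
  22. access lime: HIT, count now 3. Cache: [jay(c=2) yak(c=3) lime(c=3) plum(c=4) berry(c=9)]
  23. access jay: HIT, count now 3. Cache: [yak(c=3) lime(c=3) jay(c=3) plum(c=4) berry(c=9)]
Total: 17 hits, 6 misses, 1 evictions

Hit rate = 17/23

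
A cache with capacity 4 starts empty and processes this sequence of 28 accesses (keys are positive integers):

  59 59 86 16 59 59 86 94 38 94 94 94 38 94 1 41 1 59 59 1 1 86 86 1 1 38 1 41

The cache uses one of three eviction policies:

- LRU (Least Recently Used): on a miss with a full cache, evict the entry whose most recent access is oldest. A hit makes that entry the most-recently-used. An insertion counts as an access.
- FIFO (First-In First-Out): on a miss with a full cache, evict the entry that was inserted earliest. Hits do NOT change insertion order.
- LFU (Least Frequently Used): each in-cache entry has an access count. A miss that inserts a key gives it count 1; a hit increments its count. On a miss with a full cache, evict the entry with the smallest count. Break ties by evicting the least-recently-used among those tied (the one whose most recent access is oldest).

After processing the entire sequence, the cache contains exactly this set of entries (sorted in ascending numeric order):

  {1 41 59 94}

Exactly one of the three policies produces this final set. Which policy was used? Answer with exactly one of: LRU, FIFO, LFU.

Answer: LFU

Derivation:
Simulating under each policy and comparing final sets:
  LRU: final set = {1 38 41 86} -> differs
  FIFO: final set = {1 38 41 86} -> differs
  LFU: final set = {1 41 59 94} -> MATCHES target
Only LFU produces the target set.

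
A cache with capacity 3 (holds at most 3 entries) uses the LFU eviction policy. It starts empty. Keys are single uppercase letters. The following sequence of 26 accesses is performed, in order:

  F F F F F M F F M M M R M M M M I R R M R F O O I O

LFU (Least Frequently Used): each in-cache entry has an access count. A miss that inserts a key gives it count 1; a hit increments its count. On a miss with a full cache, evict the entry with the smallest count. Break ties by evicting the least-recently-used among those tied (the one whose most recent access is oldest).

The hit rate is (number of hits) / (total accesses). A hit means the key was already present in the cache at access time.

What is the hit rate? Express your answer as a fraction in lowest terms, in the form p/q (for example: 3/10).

Answer: 9/13

Derivation:
LFU simulation (capacity=3):
  1. access F: MISS. Cache: [F(c=1)]
  2. access F: HIT, count now 2. Cache: [F(c=2)]
  3. access F: HIT, count now 3. Cache: [F(c=3)]
  4. access F: HIT, count now 4. Cache: [F(c=4)]
  5. access F: HIT, count now 5. Cache: [F(c=5)]
  6. access M: MISS. Cache: [M(c=1) F(c=5)]
  7. access F: HIT, count now 6. Cache: [M(c=1) F(c=6)]
  8. access F: HIT, count now 7. Cache: [M(c=1) F(c=7)]
  9. access M: HIT, count now 2. Cache: [M(c=2) F(c=7)]
  10. access M: HIT, count now 3. Cache: [M(c=3) F(c=7)]
  11. access M: HIT, count now 4. Cache: [M(c=4) F(c=7)]
  12. access R: MISS. Cache: [R(c=1) M(c=4) F(c=7)]
  13. access M: HIT, count now 5. Cache: [R(c=1) M(c=5) F(c=7)]
  14. access M: HIT, count now 6. Cache: [R(c=1) M(c=6) F(c=7)]
  15. access M: HIT, count now 7. Cache: [R(c=1) F(c=7) M(c=7)]
  16. access M: HIT, count now 8. Cache: [R(c=1) F(c=7) M(c=8)]
  17. access I: MISS, evict R(c=1). Cache: [I(c=1) F(c=7) M(c=8)]
  18. access R: MISS, evict I(c=1). Cache: [R(c=1) F(c=7) M(c=8)]
  19. access R: HIT, count now 2. Cache: [R(c=2) F(c=7) M(c=8)]
  20. access M: HIT, count now 9. Cache: [R(c=2) F(c=7) M(c=9)]
  21. access R: HIT, count now 3. Cache: [R(c=3) F(c=7) M(c=9)]
  22. access F: HIT, count now 8. Cache: [R(c=3) F(c=8) M(c=9)]
  23. access O: MISS, evict R(c=3). Cache: [O(c=1) F(c=8) M(c=9)]
  24. access O: HIT, count now 2. Cache: [O(c=2) F(c=8) M(c=9)]
  25. access I: MISS, evict O(c=2). Cache: [I(c=1) F(c=8) M(c=9)]
  26. access O: MISS, evict I(c=1). Cache: [O(c=1) F(c=8) M(c=9)]
Total: 18 hits, 8 misses, 5 evictions

Hit rate = 18/26 = 9/13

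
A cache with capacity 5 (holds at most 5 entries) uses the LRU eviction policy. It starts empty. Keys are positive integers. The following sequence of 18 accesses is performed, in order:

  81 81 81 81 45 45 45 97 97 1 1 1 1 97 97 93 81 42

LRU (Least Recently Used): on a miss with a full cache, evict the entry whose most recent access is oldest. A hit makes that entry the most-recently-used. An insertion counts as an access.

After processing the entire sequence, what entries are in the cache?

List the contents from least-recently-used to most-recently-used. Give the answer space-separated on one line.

LRU simulation (capacity=5):
  1. access 81: MISS. Cache (LRU->MRU): [81]
  2. access 81: HIT. Cache (LRU->MRU): [81]
  3. access 81: HIT. Cache (LRU->MRU): [81]
  4. access 81: HIT. Cache (LRU->MRU): [81]
  5. access 45: MISS. Cache (LRU->MRU): [81 45]
  6. access 45: HIT. Cache (LRU->MRU): [81 45]
  7. access 45: HIT. Cache (LRU->MRU): [81 45]
  8. access 97: MISS. Cache (LRU->MRU): [81 45 97]
  9. access 97: HIT. Cache (LRU->MRU): [81 45 97]
  10. access 1: MISS. Cache (LRU->MRU): [81 45 97 1]
  11. access 1: HIT. Cache (LRU->MRU): [81 45 97 1]
  12. access 1: HIT. Cache (LRU->MRU): [81 45 97 1]
  13. access 1: HIT. Cache (LRU->MRU): [81 45 97 1]
  14. access 97: HIT. Cache (LRU->MRU): [81 45 1 97]
  15. access 97: HIT. Cache (LRU->MRU): [81 45 1 97]
  16. access 93: MISS. Cache (LRU->MRU): [81 45 1 97 93]
  17. access 81: HIT. Cache (LRU->MRU): [45 1 97 93 81]
  18. access 42: MISS, evict 45. Cache (LRU->MRU): [1 97 93 81 42]
Total: 12 hits, 6 misses, 1 evictions

Answer: 1 97 93 81 42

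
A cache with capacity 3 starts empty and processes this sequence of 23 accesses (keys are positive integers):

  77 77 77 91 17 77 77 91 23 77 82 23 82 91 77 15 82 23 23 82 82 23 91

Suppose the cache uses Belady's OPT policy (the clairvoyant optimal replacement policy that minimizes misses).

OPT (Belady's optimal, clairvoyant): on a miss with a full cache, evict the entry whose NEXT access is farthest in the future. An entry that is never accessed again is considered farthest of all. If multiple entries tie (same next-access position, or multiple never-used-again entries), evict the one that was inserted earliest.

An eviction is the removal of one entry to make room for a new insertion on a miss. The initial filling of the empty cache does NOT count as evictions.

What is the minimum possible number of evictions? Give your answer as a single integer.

Answer: 5

Derivation:
OPT (Belady) simulation (capacity=3):
  1. access 77: MISS. Cache: [77]
  2. access 77: HIT. Next use of 77: step 3. Cache: [77]
  3. access 77: HIT. Next use of 77: step 6. Cache: [77]
  4. access 91: MISS. Cache: [77 91]
  5. access 17: MISS. Cache: [77 91 17]
  6. access 77: HIT. Next use of 77: step 7. Cache: [77 91 17]
  7. access 77: HIT. Next use of 77: step 10. Cache: [77 91 17]
  8. access 91: HIT. Next use of 91: step 14. Cache: [77 91 17]
  9. access 23: MISS, evict 17 (next use: never). Cache: [77 91 23]
  10. access 77: HIT. Next use of 77: step 15. Cache: [77 91 23]
  11. access 82: MISS, evict 77 (next use: step 15). Cache: [91 23 82]
  12. access 23: HIT. Next use of 23: step 18. Cache: [91 23 82]
  13. access 82: HIT. Next use of 82: step 17. Cache: [91 23 82]
  14. access 91: HIT. Next use of 91: step 23. Cache: [91 23 82]
  15. access 77: MISS, evict 91 (next use: step 23). Cache: [23 82 77]
  16. access 15: MISS, evict 77 (next use: never). Cache: [23 82 15]
  17. access 82: HIT. Next use of 82: step 20. Cache: [23 82 15]
  18. access 23: HIT. Next use of 23: step 19. Cache: [23 82 15]
  19. access 23: HIT. Next use of 23: step 22. Cache: [23 82 15]
  20. access 82: HIT. Next use of 82: step 21. Cache: [23 82 15]
  21. access 82: HIT. Next use of 82: never. Cache: [23 82 15]
  22. access 23: HIT. Next use of 23: never. Cache: [23 82 15]
  23. access 91: MISS, evict 23 (next use: never). Cache: [82 15 91]
Total: 15 hits, 8 misses, 5 evictions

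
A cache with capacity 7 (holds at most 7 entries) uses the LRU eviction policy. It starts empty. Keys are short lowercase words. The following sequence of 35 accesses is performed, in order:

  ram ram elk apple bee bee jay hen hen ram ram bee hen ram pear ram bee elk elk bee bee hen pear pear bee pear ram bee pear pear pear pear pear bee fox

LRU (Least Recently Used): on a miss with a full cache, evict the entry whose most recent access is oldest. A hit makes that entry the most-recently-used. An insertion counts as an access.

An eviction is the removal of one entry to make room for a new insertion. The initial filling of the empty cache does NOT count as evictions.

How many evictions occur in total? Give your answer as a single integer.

Answer: 1

Derivation:
LRU simulation (capacity=7):
  1. access ram: MISS. Cache (LRU->MRU): [ram]
  2. access ram: HIT. Cache (LRU->MRU): [ram]
  3. access elk: MISS. Cache (LRU->MRU): [ram elk]
  4. access apple: MISS. Cache (LRU->MRU): [ram elk apple]
  5. access bee: MISS. Cache (LRU->MRU): [ram elk apple bee]
  6. access bee: HIT. Cache (LRU->MRU): [ram elk apple bee]
  7. access jay: MISS. Cache (LRU->MRU): [ram elk apple bee jay]
  8. access hen: MISS. Cache (LRU->MRU): [ram elk apple bee jay hen]
  9. access hen: HIT. Cache (LRU->MRU): [ram elk apple bee jay hen]
  10. access ram: HIT. Cache (LRU->MRU): [elk apple bee jay hen ram]
  11. access ram: HIT. Cache (LRU->MRU): [elk apple bee jay hen ram]
  12. access bee: HIT. Cache (LRU->MRU): [elk apple jay hen ram bee]
  13. access hen: HIT. Cache (LRU->MRU): [elk apple jay ram bee hen]
  14. access ram: HIT. Cache (LRU->MRU): [elk apple jay bee hen ram]
  15. access pear: MISS. Cache (LRU->MRU): [elk apple jay bee hen ram pear]
  16. access ram: HIT. Cache (LRU->MRU): [elk apple jay bee hen pear ram]
  17. access bee: HIT. Cache (LRU->MRU): [elk apple jay hen pear ram bee]
  18. access elk: HIT. Cache (LRU->MRU): [apple jay hen pear ram bee elk]
  19. access elk: HIT. Cache (LRU->MRU): [apple jay hen pear ram bee elk]
  20. access bee: HIT. Cache (LRU->MRU): [apple jay hen pear ram elk bee]
  21. access bee: HIT. Cache (LRU->MRU): [apple jay hen pear ram elk bee]
  22. access hen: HIT. Cache (LRU->MRU): [apple jay pear ram elk bee hen]
  23. access pear: HIT. Cache (LRU->MRU): [apple jay ram elk bee hen pear]
  24. access pear: HIT. Cache (LRU->MRU): [apple jay ram elk bee hen pear]
  25. access bee: HIT. Cache (LRU->MRU): [apple jay ram elk hen pear bee]
  26. access pear: HIT. Cache (LRU->MRU): [apple jay ram elk hen bee pear]
  27. access ram: HIT. Cache (LRU->MRU): [apple jay elk hen bee pear ram]
  28. access bee: HIT. Cache (LRU->MRU): [apple jay elk hen pear ram bee]
  29. access pear: HIT. Cache (LRU->MRU): [apple jay elk hen ram bee pear]
  30. access pear: HIT. Cache (LRU->MRU): [apple jay elk hen ram bee pear]
  31. access pear: HIT. Cache (LRU->MRU): [apple jay elk hen ram bee pear]
  32. access pear: HIT. Cache (LRU->MRU): [apple jay elk hen ram bee pear]
  33. access pear: HIT. Cache (LRU->MRU): [apple jay elk hen ram bee pear]
  34. access bee: HIT. Cache (LRU->MRU): [apple jay elk hen ram pear bee]
  35. access fox: MISS, evict apple. Cache (LRU->MRU): [jay elk hen ram pear bee fox]
Total: 27 hits, 8 misses, 1 evictions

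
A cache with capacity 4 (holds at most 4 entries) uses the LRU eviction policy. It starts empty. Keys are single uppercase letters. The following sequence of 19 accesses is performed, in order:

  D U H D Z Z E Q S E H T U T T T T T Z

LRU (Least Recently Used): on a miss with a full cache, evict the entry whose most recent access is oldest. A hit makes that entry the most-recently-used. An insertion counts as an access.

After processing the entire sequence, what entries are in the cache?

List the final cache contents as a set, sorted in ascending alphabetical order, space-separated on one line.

Answer: H T U Z

Derivation:
LRU simulation (capacity=4):
  1. access D: MISS. Cache (LRU->MRU): [D]
  2. access U: MISS. Cache (LRU->MRU): [D U]
  3. access H: MISS. Cache (LRU->MRU): [D U H]
  4. access D: HIT. Cache (LRU->MRU): [U H D]
  5. access Z: MISS. Cache (LRU->MRU): [U H D Z]
  6. access Z: HIT. Cache (LRU->MRU): [U H D Z]
  7. access E: MISS, evict U. Cache (LRU->MRU): [H D Z E]
  8. access Q: MISS, evict H. Cache (LRU->MRU): [D Z E Q]
  9. access S: MISS, evict D. Cache (LRU->MRU): [Z E Q S]
  10. access E: HIT. Cache (LRU->MRU): [Z Q S E]
  11. access H: MISS, evict Z. Cache (LRU->MRU): [Q S E H]
  12. access T: MISS, evict Q. Cache (LRU->MRU): [S E H T]
  13. access U: MISS, evict S. Cache (LRU->MRU): [E H T U]
  14. access T: HIT. Cache (LRU->MRU): [E H U T]
  15. access T: HIT. Cache (LRU->MRU): [E H U T]
  16. access T: HIT. Cache (LRU->MRU): [E H U T]
  17. access T: HIT. Cache (LRU->MRU): [E H U T]
  18. access T: HIT. Cache (LRU->MRU): [E H U T]
  19. access Z: MISS, evict E. Cache (LRU->MRU): [H U T Z]
Total: 8 hits, 11 misses, 7 evictions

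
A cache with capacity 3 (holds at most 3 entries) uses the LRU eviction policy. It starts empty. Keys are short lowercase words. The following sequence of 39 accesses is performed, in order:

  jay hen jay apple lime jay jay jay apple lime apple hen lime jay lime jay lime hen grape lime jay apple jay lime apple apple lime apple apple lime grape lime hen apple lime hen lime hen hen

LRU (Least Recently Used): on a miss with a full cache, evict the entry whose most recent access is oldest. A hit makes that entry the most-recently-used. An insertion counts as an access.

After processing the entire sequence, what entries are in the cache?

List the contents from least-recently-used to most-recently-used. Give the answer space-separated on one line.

LRU simulation (capacity=3):
  1. access jay: MISS. Cache (LRU->MRU): [jay]
  2. access hen: MISS. Cache (LRU->MRU): [jay hen]
  3. access jay: HIT. Cache (LRU->MRU): [hen jay]
  4. access apple: MISS. Cache (LRU->MRU): [hen jay apple]
  5. access lime: MISS, evict hen. Cache (LRU->MRU): [jay apple lime]
  6. access jay: HIT. Cache (LRU->MRU): [apple lime jay]
  7. access jay: HIT. Cache (LRU->MRU): [apple lime jay]
  8. access jay: HIT. Cache (LRU->MRU): [apple lime jay]
  9. access apple: HIT. Cache (LRU->MRU): [lime jay apple]
  10. access lime: HIT. Cache (LRU->MRU): [jay apple lime]
  11. access apple: HIT. Cache (LRU->MRU): [jay lime apple]
  12. access hen: MISS, evict jay. Cache (LRU->MRU): [lime apple hen]
  13. access lime: HIT. Cache (LRU->MRU): [apple hen lime]
  14. access jay: MISS, evict apple. Cache (LRU->MRU): [hen lime jay]
  15. access lime: HIT. Cache (LRU->MRU): [hen jay lime]
  16. access jay: HIT. Cache (LRU->MRU): [hen lime jay]
  17. access lime: HIT. Cache (LRU->MRU): [hen jay lime]
  18. access hen: HIT. Cache (LRU->MRU): [jay lime hen]
  19. access grape: MISS, evict jay. Cache (LRU->MRU): [lime hen grape]
  20. access lime: HIT. Cache (LRU->MRU): [hen grape lime]
  21. access jay: MISS, evict hen. Cache (LRU->MRU): [grape lime jay]
  22. access apple: MISS, evict grape. Cache (LRU->MRU): [lime jay apple]
  23. access jay: HIT. Cache (LRU->MRU): [lime apple jay]
  24. access lime: HIT. Cache (LRU->MRU): [apple jay lime]
  25. access apple: HIT. Cache (LRU->MRU): [jay lime apple]
  26. access apple: HIT. Cache (LRU->MRU): [jay lime apple]
  27. access lime: HIT. Cache (LRU->MRU): [jay apple lime]
  28. access apple: HIT. Cache (LRU->MRU): [jay lime apple]
  29. access apple: HIT. Cache (LRU->MRU): [jay lime apple]
  30. access lime: HIT. Cache (LRU->MRU): [jay apple lime]
  31. access grape: MISS, evict jay. Cache (LRU->MRU): [apple lime grape]
  32. access lime: HIT. Cache (LRU->MRU): [apple grape lime]
  33. access hen: MISS, evict apple. Cache (LRU->MRU): [grape lime hen]
  34. access apple: MISS, evict grape. Cache (LRU->MRU): [lime hen apple]
  35. access lime: HIT. Cache (LRU->MRU): [hen apple lime]
  36. access hen: HIT. Cache (LRU->MRU): [apple lime hen]
  37. access lime: HIT. Cache (LRU->MRU): [apple hen lime]
  38. access hen: HIT. Cache (LRU->MRU): [apple lime hen]
  39. access hen: HIT. Cache (LRU->MRU): [apple lime hen]
Total: 27 hits, 12 misses, 9 evictions

Answer: apple lime hen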